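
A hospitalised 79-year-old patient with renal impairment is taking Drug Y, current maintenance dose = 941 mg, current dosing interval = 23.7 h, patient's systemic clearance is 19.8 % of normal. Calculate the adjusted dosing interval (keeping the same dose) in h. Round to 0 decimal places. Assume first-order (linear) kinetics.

120 h

To keep the same average steady-state level, dosing rate must scale with clearance.
CL ratio = 19.8 / 100 = 0.1980
New interval (same dose) = 23.7 / 0.1980 = 119.7 h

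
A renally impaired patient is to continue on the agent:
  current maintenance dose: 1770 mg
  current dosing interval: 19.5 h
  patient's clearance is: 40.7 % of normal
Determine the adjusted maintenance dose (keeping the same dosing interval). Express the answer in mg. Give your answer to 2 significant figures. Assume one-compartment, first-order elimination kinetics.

To keep the same average steady-state level, dosing rate must scale with clearance.
CL ratio = 40.7 / 100 = 0.4070
New dose (same interval) = 1770 × 0.4070 = 720.4 mg

720 mg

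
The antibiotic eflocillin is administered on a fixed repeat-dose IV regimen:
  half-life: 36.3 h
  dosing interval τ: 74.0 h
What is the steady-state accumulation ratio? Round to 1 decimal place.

k = ln2 / t½ = 0.693147 / 36.3 = 0.01909 h⁻¹
e^(−kτ) = e^(−0.01909 × 74.0) = 0.2435
Accumulation ratio R = 1 / (1 − e^(−kτ)) = 1 / (1 − 0.2435) = 1.322

1.3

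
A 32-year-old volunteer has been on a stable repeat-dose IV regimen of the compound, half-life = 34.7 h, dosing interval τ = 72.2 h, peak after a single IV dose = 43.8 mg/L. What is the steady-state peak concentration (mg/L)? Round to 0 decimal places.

57 mg/L

k = ln2 / t½ = 0.693147 / 34.7 = 0.01998 h⁻¹
e^(−kτ) = e^(−0.01998 × 72.2) = 0.2363
Accumulation ratio R = 1 / (1 − e^(−kτ)) = 1 / (1 − 0.2363) = 1.309
Steady-state peak = C₀ × R = 43.8 × 1.309 = 57.33 mg/L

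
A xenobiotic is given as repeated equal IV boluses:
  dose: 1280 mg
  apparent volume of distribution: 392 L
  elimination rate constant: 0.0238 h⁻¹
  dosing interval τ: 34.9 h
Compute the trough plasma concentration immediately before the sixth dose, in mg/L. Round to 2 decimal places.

C₀ per dose = Dose / Vd = 1280 / 392 = 3.265 mg/L
Fraction remaining after one interval: r = e^(−kτ) = e^(−0.02380 × 34.9) = 0.4358
Before dose 6, 5 doses have been given (aged 1τ, 2τ, 3τ, 4τ, 5τ).
C_trough = C₀ × (r + r² + … + r^5) = C₀ × r(1−r^5)/(1−r)
        = 3.265 × 0.4358 × (1 − 0.01572) / (1 − 0.4358) = 2.482 mg/L

2.48 mg/L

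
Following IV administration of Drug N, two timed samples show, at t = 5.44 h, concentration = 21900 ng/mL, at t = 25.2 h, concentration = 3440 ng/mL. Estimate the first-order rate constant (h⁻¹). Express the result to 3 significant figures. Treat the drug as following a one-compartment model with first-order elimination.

k = ln(C₁/C₂) / (t₂ − t₁) = ln(21900/3440) / (25.2 − 5.44)
  = 1.851 / 19.76 = 0.09367 h⁻¹

0.0937 h⁻¹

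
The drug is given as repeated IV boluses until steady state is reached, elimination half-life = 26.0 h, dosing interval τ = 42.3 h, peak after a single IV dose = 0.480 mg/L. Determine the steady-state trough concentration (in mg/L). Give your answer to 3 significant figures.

k = ln2 / t½ = 0.693147 / 26.0 = 0.02666 h⁻¹
e^(−kτ) = e^(−0.02666 × 42.3) = 0.3238
Accumulation ratio R = 1 / (1 − e^(−kτ)) = 1 / (1 − 0.3238) = 1.479
Steady-state trough = C₀ × R × e^(−kτ) = 0.480 × 1.479 × 0.3238 = 0.2299 mg/L

0.230 mg/L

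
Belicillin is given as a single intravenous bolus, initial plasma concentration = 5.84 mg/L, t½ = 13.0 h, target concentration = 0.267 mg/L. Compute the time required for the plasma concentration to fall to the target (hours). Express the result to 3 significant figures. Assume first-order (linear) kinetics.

k = ln2 / t½ = 0.693147 / 13.0 = 0.05332 h⁻¹
t = ln(C₀ / C) / k = ln(5.840 / 0.267) / 0.05332
  = ln(21.87) / 0.05332 = 3.085 / 0.05332 = 57.86 h

57.9 h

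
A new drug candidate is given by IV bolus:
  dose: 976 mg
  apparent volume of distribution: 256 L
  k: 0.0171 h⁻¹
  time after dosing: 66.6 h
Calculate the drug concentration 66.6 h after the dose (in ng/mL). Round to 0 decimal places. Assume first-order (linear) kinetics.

C₀ = Dose / Vd = 976.0 / 256 = 3.813 mg/L
C = C₀ · e^(−k·t) = 3.813 × e^(−0.01710 × 66.6)
  = 3.813 × 0.3202 = 1.221 mg/L
Convert: 1.221 mg/L × 1000 = 1221 ng/mL

1221 ng/mL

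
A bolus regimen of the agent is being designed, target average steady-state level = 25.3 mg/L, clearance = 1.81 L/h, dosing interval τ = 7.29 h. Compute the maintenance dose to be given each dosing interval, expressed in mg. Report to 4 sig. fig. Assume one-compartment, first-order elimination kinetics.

At steady state, Dose/τ = Css × CL.
Dose = Css × CL × τ = 25.3 × 1.810 × 7.29 = 333.8 mg

333.8 mg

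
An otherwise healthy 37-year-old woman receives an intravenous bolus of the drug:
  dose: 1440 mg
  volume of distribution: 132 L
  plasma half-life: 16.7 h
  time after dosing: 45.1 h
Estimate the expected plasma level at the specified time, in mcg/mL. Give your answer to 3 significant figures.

C₀ = Dose / Vd = 1440 / 132 = 10.91 mg/L
k = ln2 / t½ = 0.693147 / 16.7 = 0.04151 h⁻¹
C = C₀ · e^(−k·t) = 10.91 × e^(−0.04151 × 45.1)
  = 10.91 × 0.1538 = 1.678 mg/L
(1.678 mg/L = 1.678 mcg/mL)

1.68 mcg/mL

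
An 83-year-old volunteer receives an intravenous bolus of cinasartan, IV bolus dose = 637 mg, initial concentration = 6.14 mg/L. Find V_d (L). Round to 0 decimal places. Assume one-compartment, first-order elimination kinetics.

104 L

Vd = Dose / C₀ = 637.0 / 6.14 = 103.7 L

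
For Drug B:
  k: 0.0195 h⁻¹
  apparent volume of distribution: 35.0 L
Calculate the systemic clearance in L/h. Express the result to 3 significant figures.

CL = k × Vd = 0.0195 × 35.0 = 0.6825 L/h

0.683 L/h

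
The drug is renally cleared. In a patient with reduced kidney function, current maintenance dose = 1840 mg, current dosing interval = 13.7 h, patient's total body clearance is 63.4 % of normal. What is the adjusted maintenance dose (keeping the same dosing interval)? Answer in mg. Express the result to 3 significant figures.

1170 mg

To keep the same average steady-state level, dosing rate must scale with clearance.
CL ratio = 63.4 / 100 = 0.6340
New dose (same interval) = 1840 × 0.6340 = 1167 mg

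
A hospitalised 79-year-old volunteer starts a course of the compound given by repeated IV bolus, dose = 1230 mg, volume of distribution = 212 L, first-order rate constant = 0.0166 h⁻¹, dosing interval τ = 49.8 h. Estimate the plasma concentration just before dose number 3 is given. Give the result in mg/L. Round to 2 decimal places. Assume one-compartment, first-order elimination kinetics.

C₀ per dose = Dose / Vd = 1230 / 212 = 5.802 mg/L
Fraction remaining after one interval: r = e^(−kτ) = e^(−0.01660 × 49.8) = 0.4375
Before dose 3, 2 doses have been given (aged 1τ, 2τ).
C_trough = C₀ × (r + r²) = 5.802 × (0.4375 + 0.1914) = 3.649 mg/L

3.65 mg/L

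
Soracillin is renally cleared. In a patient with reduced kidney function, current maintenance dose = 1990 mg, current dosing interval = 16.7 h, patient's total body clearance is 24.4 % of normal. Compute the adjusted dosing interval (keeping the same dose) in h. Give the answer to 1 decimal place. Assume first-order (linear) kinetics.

68.4 h

To keep the same average steady-state level, dosing rate must scale with clearance.
CL ratio = 24.4 / 100 = 0.2440
New interval (same dose) = 16.7 / 0.2440 = 68.44 h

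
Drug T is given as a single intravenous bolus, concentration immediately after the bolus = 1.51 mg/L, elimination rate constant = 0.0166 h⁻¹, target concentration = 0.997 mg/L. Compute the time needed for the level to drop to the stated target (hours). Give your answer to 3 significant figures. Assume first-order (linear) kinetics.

25.0 h

t = ln(C₀ / C) / k = ln(1.510 / 0.997) / 0.01660
  = ln(1.515) / 0.01660 = 0.4154 / 0.01660 = 25.02 h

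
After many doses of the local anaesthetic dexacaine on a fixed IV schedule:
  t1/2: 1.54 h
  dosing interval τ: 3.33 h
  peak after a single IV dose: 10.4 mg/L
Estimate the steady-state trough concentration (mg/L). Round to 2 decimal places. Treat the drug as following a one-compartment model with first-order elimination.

k = ln2 / t½ = 0.693147 / 1.54 = 0.4501 h⁻¹
e^(−kτ) = e^(−0.4501 × 3.33) = 0.2234
Accumulation ratio R = 1 / (1 − e^(−kτ)) = 1 / (1 − 0.2234) = 1.288
Steady-state trough = C₀ × R × e^(−kτ) = 10.4 × 1.288 × 0.2234 = 2.992 mg/L

2.99 mg/L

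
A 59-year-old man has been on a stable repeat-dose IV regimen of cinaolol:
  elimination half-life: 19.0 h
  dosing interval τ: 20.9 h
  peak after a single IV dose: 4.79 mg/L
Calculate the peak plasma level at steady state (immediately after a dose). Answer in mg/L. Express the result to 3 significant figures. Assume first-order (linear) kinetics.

k = ln2 / t½ = 0.693147 / 19.0 = 0.03648 h⁻¹
e^(−kτ) = e^(−0.03648 × 20.9) = 0.4665
Accumulation ratio R = 1 / (1 − e^(−kτ)) = 1 / (1 − 0.4665) = 1.874
Steady-state peak = C₀ × R = 4.79 × 1.874 = 8.976 mg/L

8.98 mg/L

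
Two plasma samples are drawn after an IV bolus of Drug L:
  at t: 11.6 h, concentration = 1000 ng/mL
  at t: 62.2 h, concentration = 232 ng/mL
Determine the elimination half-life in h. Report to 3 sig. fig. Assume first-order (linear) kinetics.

k = ln(C₁/C₂) / (t₂ − t₁) = ln(1000/232) / (62.2 − 11.6)
  = 1.461 / 50.60 = 0.02887 h⁻¹
t½ = ln2 / k = 0.693147 / 0.02887 = 24.01 h

24.0 h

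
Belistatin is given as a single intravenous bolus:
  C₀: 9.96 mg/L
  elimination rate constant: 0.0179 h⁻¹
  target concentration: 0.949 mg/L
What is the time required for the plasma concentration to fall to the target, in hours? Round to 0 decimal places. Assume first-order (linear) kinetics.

t = ln(C₀ / C) / k = ln(9.960 / 0.949) / 0.01790
  = ln(10.50) / 0.01790 = 2.351 / 0.01790 = 131.3 h

131 h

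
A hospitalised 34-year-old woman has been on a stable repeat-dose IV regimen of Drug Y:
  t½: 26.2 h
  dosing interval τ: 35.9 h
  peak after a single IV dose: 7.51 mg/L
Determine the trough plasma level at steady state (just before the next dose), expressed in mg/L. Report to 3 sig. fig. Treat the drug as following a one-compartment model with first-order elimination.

k = ln2 / t½ = 0.693147 / 26.2 = 0.02646 h⁻¹
e^(−kτ) = e^(−0.02646 × 35.9) = 0.3868
Accumulation ratio R = 1 / (1 − e^(−kτ)) = 1 / (1 − 0.3868) = 1.631
Steady-state trough = C₀ × R × e^(−kτ) = 7.51 × 1.631 × 0.3868 = 4.738 mg/L

4.74 mg/L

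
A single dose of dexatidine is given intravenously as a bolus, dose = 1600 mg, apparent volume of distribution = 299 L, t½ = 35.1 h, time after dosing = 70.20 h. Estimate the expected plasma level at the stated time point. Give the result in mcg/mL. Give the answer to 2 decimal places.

C₀ = Dose / Vd = 1600 / 299 = 5.351 mg/L
k = ln2 / t½ = 0.693147 / 35.1 = 0.01975 h⁻¹
t / t½ = 70.20 / 35.1 = 2 half-lives
C = C₀ × (1/2)^2 = 5.351 × 0.2500 = 1.338 mg/L
(1.338 mg/L = 1.338 mcg/mL)

1.34 mcg/mL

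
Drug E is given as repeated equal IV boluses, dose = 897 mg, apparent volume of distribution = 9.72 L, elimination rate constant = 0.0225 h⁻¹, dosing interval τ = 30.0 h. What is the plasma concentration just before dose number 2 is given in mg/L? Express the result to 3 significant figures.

C₀ per dose = Dose / Vd = 897 / 9.72 = 92.28 mg/L
Fraction remaining after one interval: r = e^(−kτ) = e^(−0.02250 × 30.0) = 0.5092
Before dose 2, 1 dose has been given (aged 1τ).
C_trough = C₀ × r = 92.28 × 0.5092 = 46.99 mg/L

47.0 mg/L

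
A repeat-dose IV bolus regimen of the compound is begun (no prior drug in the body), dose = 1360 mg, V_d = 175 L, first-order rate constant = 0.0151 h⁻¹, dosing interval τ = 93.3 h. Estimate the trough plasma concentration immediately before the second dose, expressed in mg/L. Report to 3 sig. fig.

C₀ per dose = Dose / Vd = 1360 / 175 = 7.771 mg/L
Fraction remaining after one interval: r = e^(−kτ) = e^(−0.01510 × 93.3) = 0.2444
Before dose 2, 1 dose has been given (aged 1τ).
C_trough = C₀ × r = 7.771 × 0.2444 = 1.899 mg/L

1.90 mg/L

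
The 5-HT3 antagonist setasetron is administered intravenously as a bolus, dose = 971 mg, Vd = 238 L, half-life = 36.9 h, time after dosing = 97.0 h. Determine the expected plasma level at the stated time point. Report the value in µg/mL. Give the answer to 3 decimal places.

C₀ = Dose / Vd = 971.0 / 238 = 4.080 mg/L
k = ln2 / t½ = 0.693147 / 36.9 = 0.01878 h⁻¹
C = C₀ · e^(−k·t) = 4.080 × e^(−0.01878 × 97.0)
  = 4.080 × 0.1618 = 0.6601 mg/L
(0.6601 mg/L = 0.6601 µg/mL)

0.660 µg/mL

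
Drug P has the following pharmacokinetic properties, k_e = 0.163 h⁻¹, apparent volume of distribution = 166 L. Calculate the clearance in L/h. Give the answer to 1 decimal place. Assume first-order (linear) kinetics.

CL = k × Vd = 0.163 × 166 = 27.06 L/h

27.1 L/h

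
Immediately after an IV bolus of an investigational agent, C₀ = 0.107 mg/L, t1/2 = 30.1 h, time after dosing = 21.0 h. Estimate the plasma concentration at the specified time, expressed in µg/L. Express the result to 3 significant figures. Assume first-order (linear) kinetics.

66.0 µg/L

k = ln2 / t½ = 0.693147 / 30.1 = 0.02303 h⁻¹
C = C₀ · e^(−k·t) = 0.1070 × e^(−0.02303 × 21.0)
  = 0.1070 × 0.6165 = 0.06597 mg/L
Convert: 0.06597 mg/L × 1000 = 65.97 µg/L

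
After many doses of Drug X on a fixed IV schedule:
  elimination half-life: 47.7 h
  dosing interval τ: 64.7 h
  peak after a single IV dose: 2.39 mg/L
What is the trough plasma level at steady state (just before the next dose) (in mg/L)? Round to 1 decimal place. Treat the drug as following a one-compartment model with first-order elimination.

1.5 mg/L

k = ln2 / t½ = 0.693147 / 47.7 = 0.01453 h⁻¹
e^(−kτ) = e^(−0.01453 × 64.7) = 0.3906
Accumulation ratio R = 1 / (1 − e^(−kτ)) = 1 / (1 − 0.3906) = 1.641
Steady-state trough = C₀ × R × e^(−kτ) = 2.39 × 1.641 × 0.3906 = 1.532 mg/L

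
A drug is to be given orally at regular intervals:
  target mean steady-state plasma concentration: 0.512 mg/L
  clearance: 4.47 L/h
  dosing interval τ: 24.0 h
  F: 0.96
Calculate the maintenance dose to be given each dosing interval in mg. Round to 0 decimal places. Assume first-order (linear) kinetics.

57 mg

At steady state, F × (Dose/τ) = Css × CL.
Dose = Css × CL × τ / F = 0.512 × 4.470 × 24.0 / 0.96 = 57.22 mg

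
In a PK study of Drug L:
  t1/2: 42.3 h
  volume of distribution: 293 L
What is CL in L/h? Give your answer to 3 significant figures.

k = ln2 / t½ = 0.693147 / 42.3 = 0.01639 h⁻¹
CL = k × Vd = 0.01639 × 293 = 4.802 L/h

4.80 L/h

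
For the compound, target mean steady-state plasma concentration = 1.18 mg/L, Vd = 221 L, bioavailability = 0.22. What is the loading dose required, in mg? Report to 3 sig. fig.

LD = Css × Vd / F = 1.18 × 221 / 0.22 = 1185 mg

1190 mg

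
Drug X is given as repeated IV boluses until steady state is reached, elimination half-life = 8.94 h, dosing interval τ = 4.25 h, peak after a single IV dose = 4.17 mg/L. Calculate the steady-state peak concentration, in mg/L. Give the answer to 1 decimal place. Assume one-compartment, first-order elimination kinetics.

k = ln2 / t½ = 0.693147 / 8.94 = 0.07753 h⁻¹
e^(−kτ) = e^(−0.07753 × 4.25) = 0.7193
Accumulation ratio R = 1 / (1 − e^(−kτ)) = 1 / (1 − 0.7193) = 3.563
Steady-state peak = C₀ × R = 4.17 × 3.563 = 14.86 mg/L

14.9 mg/L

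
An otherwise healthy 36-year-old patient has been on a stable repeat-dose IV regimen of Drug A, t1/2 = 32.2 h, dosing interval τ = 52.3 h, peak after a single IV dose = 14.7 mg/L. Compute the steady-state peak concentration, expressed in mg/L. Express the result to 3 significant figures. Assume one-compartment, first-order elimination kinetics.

k = ln2 / t½ = 0.693147 / 32.2 = 0.02153 h⁻¹
e^(−kτ) = e^(−0.02153 × 52.3) = 0.3243
Accumulation ratio R = 1 / (1 − e^(−kτ)) = 1 / (1 − 0.3243) = 1.480
Steady-state peak = C₀ × R = 14.7 × 1.480 = 21.76 mg/L

21.8 mg/L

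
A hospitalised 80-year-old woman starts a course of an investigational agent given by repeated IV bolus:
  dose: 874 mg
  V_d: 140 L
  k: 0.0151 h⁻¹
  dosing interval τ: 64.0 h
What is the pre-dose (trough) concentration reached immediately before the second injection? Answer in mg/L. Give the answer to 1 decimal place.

2.4 mg/L

C₀ per dose = Dose / Vd = 874 / 140 = 6.243 mg/L
Fraction remaining after one interval: r = e^(−kτ) = e^(−0.01510 × 64.0) = 0.3805
Before dose 2, 1 dose has been given (aged 1τ).
C_trough = C₀ × r = 6.243 × 0.3805 = 2.375 mg/L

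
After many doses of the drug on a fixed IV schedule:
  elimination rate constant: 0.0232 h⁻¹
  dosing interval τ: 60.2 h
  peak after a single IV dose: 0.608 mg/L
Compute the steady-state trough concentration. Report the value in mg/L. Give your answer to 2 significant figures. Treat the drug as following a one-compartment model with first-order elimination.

e^(−kτ) = e^(−0.02320 × 60.2) = 0.2474
Accumulation ratio R = 1 / (1 − e^(−kτ)) = 1 / (1 − 0.2474) = 1.329
Steady-state trough = C₀ × R × e^(−kτ) = 0.608 × 1.329 × 0.2474 = 0.1999 mg/L

0.20 mg/L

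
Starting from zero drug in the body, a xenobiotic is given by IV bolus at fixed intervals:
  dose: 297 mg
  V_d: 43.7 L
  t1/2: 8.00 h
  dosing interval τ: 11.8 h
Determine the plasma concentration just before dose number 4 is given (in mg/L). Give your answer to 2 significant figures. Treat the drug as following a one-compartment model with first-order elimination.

C₀ per dose = Dose / Vd = 297 / 43.7 = 6.796 mg/L
k = ln2 / t½ = 0.693147 / 8.00 = 0.08664 h⁻¹
Fraction remaining after one interval: r = e^(−kτ) = e^(−0.08664 × 11.8) = 0.3597
Before dose 4, 3 doses have been given (aged 1τ, 2τ, 3τ).
C_trough = C₀ × (r + r² + … + r^3) = C₀ × r(1−r^3)/(1−r)
        = 6.796 × 0.3597 × (1 − 0.04654) / (1 − 0.3597) = 3.640 mg/L

3.6 mg/L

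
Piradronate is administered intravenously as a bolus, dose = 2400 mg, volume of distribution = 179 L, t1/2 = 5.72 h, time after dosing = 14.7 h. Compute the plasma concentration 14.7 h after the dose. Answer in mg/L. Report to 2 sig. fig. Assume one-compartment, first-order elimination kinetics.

C₀ = Dose / Vd = 2400 / 179 = 13.41 mg/L
k = ln2 / t½ = 0.693147 / 5.72 = 0.1212 h⁻¹
C = C₀ · e^(−k·t) = 13.41 × e^(−0.1212 × 14.7)
  = 13.41 × 0.1684 = 2.258 mg/L

2.3 mg/L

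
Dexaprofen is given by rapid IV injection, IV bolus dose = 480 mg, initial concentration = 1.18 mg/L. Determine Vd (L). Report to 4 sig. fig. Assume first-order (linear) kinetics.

406.8 L

Vd = Dose / C₀ = 480.0 / 1.18 = 406.8 L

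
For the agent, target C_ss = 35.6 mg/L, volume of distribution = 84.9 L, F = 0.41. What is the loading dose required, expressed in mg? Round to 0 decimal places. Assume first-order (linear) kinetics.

7372 mg

LD = Css × Vd / F = 35.6 × 84.9 / 0.41 = 7372 mg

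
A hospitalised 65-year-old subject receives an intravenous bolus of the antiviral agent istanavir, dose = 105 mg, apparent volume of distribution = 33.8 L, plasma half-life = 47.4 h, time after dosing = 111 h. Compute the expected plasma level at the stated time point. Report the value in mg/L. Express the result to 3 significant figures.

C₀ = Dose / Vd = 105.0 / 33.8 = 3.107 mg/L
k = ln2 / t½ = 0.693147 / 47.4 = 0.01462 h⁻¹
C = C₀ · e^(−k·t) = 3.107 × e^(−0.01462 × 111)
  = 3.107 × 0.1973 = 0.6130 mg/L

0.613 mg/L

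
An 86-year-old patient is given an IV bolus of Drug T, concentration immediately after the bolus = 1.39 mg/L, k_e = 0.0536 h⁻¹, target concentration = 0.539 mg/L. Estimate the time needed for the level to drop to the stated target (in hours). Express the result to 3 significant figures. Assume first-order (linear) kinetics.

t = ln(C₀ / C) / k = ln(1.390 / 0.539) / 0.05360
  = ln(2.579) / 0.05360 = 0.9474 / 0.05360 = 17.68 h

17.7 h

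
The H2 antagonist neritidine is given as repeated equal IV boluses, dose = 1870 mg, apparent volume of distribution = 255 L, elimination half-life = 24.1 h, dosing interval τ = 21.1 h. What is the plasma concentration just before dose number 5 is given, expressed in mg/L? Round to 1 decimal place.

C₀ per dose = Dose / Vd = 1870 / 255 = 7.333 mg/L
k = ln2 / t½ = 0.693147 / 24.1 = 0.02876 h⁻¹
Fraction remaining after one interval: r = e^(−kτ) = e^(−0.02876 × 21.1) = 0.5451
Before dose 5, 4 doses have been given (aged 1τ, 2τ, 3τ, 4τ).
C_trough = C₀ × (r + r² + … + r^4) = C₀ × r(1−r^4)/(1−r)
        = 7.333 × 0.5451 × (1 − 0.08829) / (1 − 0.5451) = 8.011 mg/L

8.0 mg/L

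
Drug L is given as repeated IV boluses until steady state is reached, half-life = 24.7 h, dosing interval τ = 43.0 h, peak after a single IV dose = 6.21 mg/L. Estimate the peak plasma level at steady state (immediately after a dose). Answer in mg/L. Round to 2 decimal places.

k = ln2 / t½ = 0.693147 / 24.7 = 0.02806 h⁻¹
e^(−kτ) = e^(−0.02806 × 43.0) = 0.2992
Accumulation ratio R = 1 / (1 − e^(−kτ)) = 1 / (1 − 0.2992) = 1.427
Steady-state peak = C₀ × R = 6.21 × 1.427 = 8.862 mg/L

8.86 mg/L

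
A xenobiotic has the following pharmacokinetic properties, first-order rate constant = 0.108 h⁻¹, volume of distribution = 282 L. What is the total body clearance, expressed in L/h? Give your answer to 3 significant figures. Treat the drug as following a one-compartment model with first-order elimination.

CL = k × Vd = 0.108 × 282 = 30.46 L/h

30.5 L/h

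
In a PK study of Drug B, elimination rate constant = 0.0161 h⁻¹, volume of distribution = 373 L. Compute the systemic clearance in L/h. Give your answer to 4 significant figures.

6.005 L/h

CL = k × Vd = 0.0161 × 373 = 6.005 L/h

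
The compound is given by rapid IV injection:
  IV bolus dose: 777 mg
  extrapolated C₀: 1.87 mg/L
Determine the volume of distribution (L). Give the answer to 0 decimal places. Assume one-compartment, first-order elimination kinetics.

Vd = Dose / C₀ = 777.0 / 1.87 = 415.5 L

416 L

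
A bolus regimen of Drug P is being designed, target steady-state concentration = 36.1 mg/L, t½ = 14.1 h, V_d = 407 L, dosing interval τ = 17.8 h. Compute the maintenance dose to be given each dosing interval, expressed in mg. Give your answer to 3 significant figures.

k = ln2 / t½ = 0.693147 / 14.1 = 0.04916 h⁻¹
CL = k × Vd = 0.04916 × 407 = 20.01 L/h
At steady state, Dose/τ = Css × CL.
Dose = Css × CL × τ = 36.1 × 20.01 × 17.8 = 12860 mg

12900 mg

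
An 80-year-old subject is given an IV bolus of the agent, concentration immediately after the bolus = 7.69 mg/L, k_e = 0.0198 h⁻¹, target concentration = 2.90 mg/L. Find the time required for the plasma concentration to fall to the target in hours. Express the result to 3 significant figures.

t = ln(C₀ / C) / k = ln(7.690 / 2.90) / 0.01980
  = ln(2.652) / 0.01980 = 0.9753 / 0.01980 = 49.26 h

49.3 h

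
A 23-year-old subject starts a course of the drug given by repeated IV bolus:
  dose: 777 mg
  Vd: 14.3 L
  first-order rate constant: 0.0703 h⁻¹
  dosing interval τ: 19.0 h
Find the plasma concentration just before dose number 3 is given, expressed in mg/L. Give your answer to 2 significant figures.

C₀ per dose = Dose / Vd = 777 / 14.3 = 54.34 mg/L
Fraction remaining after one interval: r = e^(−kτ) = e^(−0.07030 × 19.0) = 0.2630
Before dose 3, 2 doses have been given (aged 1τ, 2τ).
C_trough = C₀ × (r + r²) = 54.34 × (0.2630 + 0.06917) = 18.05 mg/L

18 mg/L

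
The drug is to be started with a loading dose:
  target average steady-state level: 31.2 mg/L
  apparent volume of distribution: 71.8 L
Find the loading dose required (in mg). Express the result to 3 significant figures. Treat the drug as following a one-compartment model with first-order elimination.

2240 mg

LD = Css × Vd = 31.2 × 71.8 = 2240 mg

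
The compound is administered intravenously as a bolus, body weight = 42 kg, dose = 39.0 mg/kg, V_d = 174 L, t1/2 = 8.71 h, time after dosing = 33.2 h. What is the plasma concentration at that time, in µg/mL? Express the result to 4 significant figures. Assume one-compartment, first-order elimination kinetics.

Total dose = 39.0 × 42 = 1638 mg
C₀ = Dose / Vd = 1638 / 174 = 9.414 mg/L
k = ln2 / t½ = 0.693147 / 8.71 = 0.07958 h⁻¹
C = C₀ · e^(−k·t) = 9.414 × e^(−0.07958 × 33.2)
  = 9.414 × 0.07121 = 0.6704 mg/L
(0.6704 mg/L = 0.6704 µg/mL)

0.6704 µg/mL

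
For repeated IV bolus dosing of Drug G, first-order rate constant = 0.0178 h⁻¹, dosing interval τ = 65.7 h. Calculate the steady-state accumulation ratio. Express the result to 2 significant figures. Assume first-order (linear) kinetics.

e^(−kτ) = e^(−0.01780 × 65.7) = 0.3105
Accumulation ratio R = 1 / (1 − e^(−kτ)) = 1 / (1 − 0.3105) = 1.450

1.5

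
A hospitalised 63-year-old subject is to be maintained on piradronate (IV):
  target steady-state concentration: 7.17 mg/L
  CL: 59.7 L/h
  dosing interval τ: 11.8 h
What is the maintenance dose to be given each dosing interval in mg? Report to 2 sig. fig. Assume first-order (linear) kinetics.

5100 mg

At steady state, Dose/τ = Css × CL.
Dose = Css × CL × τ = 7.17 × 59.70 × 11.8 = 5051 mg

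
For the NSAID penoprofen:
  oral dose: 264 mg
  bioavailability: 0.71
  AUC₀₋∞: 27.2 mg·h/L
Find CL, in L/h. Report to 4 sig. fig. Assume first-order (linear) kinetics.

6.891 L/h

CL = F·Dose / AUC = 0.71 × 264 / 27.2 = 6.891 L/h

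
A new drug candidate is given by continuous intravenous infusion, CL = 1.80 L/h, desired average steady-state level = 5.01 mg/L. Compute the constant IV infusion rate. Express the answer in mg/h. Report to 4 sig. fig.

9.018 mg/h

At steady state, infusion rate R₀ = Css × CL = 5.01 × 1.800 = 9.018 mg/h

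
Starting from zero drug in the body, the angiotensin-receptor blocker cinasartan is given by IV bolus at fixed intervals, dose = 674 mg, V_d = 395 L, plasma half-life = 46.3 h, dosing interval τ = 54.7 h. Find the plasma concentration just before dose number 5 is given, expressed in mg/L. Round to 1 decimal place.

C₀ per dose = Dose / Vd = 674 / 395 = 1.706 mg/L
k = ln2 / t½ = 0.693147 / 46.3 = 0.01497 h⁻¹
Fraction remaining after one interval: r = e^(−kτ) = e^(−0.01497 × 54.7) = 0.4409
Before dose 5, 4 doses have been given (aged 1τ, 2τ, 3τ, 4τ).
C_trough = C₀ × (r + r² + … + r^4) = C₀ × r(1−r^4)/(1−r)
        = 1.706 × 0.4409 × (1 − 0.03779) / (1 − 0.4409) = 1.294 mg/L

1.3 mg/L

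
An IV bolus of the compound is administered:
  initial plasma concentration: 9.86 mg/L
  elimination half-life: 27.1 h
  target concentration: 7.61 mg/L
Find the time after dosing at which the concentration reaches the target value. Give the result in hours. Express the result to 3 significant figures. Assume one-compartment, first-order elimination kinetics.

k = ln2 / t½ = 0.693147 / 27.1 = 0.02558 h⁻¹
t = ln(C₀ / C) / k = ln(9.860 / 7.61) / 0.02558
  = ln(1.296) / 0.02558 = 0.2593 / 0.02558 = 10.14 h

10.1 h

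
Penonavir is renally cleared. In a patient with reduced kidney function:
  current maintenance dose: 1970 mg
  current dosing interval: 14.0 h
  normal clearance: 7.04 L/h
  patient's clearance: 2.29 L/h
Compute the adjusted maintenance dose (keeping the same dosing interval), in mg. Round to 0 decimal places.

To keep the same average steady-state level, dosing rate must scale with clearance.
CL ratio = 2.29 / 7.04 = 0.3253
New dose (same interval) = 1970 × 0.3253 = 640.8 mg

641 mg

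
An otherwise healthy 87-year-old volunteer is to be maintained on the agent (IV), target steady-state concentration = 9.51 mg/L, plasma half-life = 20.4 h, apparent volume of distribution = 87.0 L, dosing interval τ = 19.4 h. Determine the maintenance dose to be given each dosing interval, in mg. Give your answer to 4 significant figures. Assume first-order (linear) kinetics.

545.4 mg

k = ln2 / t½ = 0.693147 / 20.4 = 0.03398 h⁻¹
CL = k × Vd = 0.03398 × 87.0 = 2.956 L/h
At steady state, Dose/τ = Css × CL.
Dose = Css × CL × τ = 9.51 × 2.956 × 19.4 = 545.4 mg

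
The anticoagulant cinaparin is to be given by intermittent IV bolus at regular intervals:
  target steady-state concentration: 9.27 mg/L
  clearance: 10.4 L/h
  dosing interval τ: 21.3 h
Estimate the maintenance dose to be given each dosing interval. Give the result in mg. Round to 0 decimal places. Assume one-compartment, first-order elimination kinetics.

At steady state, Dose/τ = Css × CL.
Dose = Css × CL × τ = 9.27 × 10.40 × 21.3 = 2053 mg

2053 mg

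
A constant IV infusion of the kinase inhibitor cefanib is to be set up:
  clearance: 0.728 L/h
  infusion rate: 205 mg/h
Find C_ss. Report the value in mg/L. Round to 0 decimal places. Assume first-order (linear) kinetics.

282 mg/L

At steady state Css = R₀ / CL = 205 / 0.7280 = 281.6 mg/L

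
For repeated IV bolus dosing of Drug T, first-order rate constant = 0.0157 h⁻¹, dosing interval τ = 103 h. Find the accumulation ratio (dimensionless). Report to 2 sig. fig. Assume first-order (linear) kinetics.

e^(−kτ) = e^(−0.01570 × 103) = 0.1985
Accumulation ratio R = 1 / (1 − e^(−kτ)) = 1 / (1 − 0.1985) = 1.248

1.2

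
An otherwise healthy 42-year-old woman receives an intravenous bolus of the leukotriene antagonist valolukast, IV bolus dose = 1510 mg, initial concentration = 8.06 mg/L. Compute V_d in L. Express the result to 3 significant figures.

Vd = Dose / C₀ = 1510 / 8.06 = 187.3 L

187 L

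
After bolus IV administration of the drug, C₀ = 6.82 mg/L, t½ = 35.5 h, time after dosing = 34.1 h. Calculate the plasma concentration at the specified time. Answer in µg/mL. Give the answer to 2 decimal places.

k = ln2 / t½ = 0.693147 / 35.5 = 0.01953 h⁻¹
C = C₀ · e^(−k·t) = 6.820 × e^(−0.01953 × 34.1)
  = 6.820 × 0.5138 = 3.504 mg/L
(3.504 mg/L = 3.504 µg/mL)

3.50 µg/mL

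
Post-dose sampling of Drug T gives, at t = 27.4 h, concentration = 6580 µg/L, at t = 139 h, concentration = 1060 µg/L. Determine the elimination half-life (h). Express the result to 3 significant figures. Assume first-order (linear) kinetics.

42.4 h

k = ln(C₁/C₂) / (t₂ − t₁) = ln(6580/1060) / (139 − 27.4)
  = 1.826 / 111.6 = 0.01636 h⁻¹
t½ = ln2 / k = 0.693147 / 0.01636 = 42.37 h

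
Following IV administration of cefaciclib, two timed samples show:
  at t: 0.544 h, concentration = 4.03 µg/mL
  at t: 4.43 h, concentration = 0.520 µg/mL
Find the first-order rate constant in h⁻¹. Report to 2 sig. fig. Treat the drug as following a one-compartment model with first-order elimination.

k = ln(C₁/C₂) / (t₂ − t₁) = ln(4.03/0.520) / (4.43 − 0.544)
  = 2.048 / 3.886 = 0.5270 h⁻¹

0.53 h⁻¹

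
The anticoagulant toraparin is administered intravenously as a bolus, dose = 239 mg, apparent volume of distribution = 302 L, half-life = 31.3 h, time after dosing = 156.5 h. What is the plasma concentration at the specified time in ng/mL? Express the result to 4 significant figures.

24.73 ng/mL

C₀ = Dose / Vd = 239.0 / 302 = 0.7914 mg/L
k = ln2 / t½ = 0.693147 / 31.3 = 0.02215 h⁻¹
t / t½ = 156.5 / 31.3 = 5 half-lives
C = C₀ × (1/2)^5 = 0.7914 × 0.03125 = 0.02473 mg/L
Convert: 0.02473 mg/L × 1000 = 24.73 ng/mL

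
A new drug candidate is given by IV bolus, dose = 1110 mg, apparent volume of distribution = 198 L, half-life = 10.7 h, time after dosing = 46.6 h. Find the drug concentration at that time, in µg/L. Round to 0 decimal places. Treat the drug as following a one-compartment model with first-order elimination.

C₀ = Dose / Vd = 1110 / 198 = 5.606 mg/L
k = ln2 / t½ = 0.693147 / 10.7 = 0.06478 h⁻¹
C = C₀ · e^(−k·t) = 5.606 × e^(−0.06478 × 46.6)
  = 5.606 × 0.04886 = 0.2739 mg/L
Convert: 0.2739 mg/L × 1000 = 273.9 µg/L

274 µg/L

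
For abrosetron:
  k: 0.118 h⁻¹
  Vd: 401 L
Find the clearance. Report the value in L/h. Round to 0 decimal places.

CL = k × Vd = 0.118 × 401 = 47.32 L/h

47 L/h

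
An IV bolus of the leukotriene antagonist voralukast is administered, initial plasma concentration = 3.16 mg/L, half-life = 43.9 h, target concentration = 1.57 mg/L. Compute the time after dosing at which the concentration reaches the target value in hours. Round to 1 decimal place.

k = ln2 / t½ = 0.693147 / 43.9 = 0.01579 h⁻¹
t = ln(C₀ / C) / k = ln(3.160 / 1.57) / 0.01579
  = ln(2.013) / 0.01579 = 0.6996 / 0.01579 = 44.31 h

44.3 h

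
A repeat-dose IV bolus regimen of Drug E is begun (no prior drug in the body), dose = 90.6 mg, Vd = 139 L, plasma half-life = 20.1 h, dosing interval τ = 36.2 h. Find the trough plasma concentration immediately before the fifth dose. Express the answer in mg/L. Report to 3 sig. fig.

0.261 mg/L

C₀ per dose = Dose / Vd = 90.6 / 139 = 0.6518 mg/L
k = ln2 / t½ = 0.693147 / 20.1 = 0.03448 h⁻¹
Fraction remaining after one interval: r = e^(−kτ) = e^(−0.03448 × 36.2) = 0.2870
Before dose 5, 4 doses have been given (aged 1τ, 2τ, 3τ, 4τ).
C_trough = C₀ × (r + r² + … + r^4) = C₀ × r(1−r^4)/(1−r)
        = 0.6518 × 0.2870 × (1 − 0.006785) / (1 − 0.2870) = 0.2606 mg/L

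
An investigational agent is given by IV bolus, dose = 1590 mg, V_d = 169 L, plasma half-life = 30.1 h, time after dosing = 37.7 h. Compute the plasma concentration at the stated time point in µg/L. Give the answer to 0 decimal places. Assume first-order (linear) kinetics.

3949 µg/L

C₀ = Dose / Vd = 1590 / 169 = 9.408 mg/L
k = ln2 / t½ = 0.693147 / 30.1 = 0.02303 h⁻¹
C = C₀ · e^(−k·t) = 9.408 × e^(−0.02303 × 37.7)
  = 9.408 × 0.4197 = 3.949 mg/L
Convert: 3.949 mg/L × 1000 = 3949 µg/L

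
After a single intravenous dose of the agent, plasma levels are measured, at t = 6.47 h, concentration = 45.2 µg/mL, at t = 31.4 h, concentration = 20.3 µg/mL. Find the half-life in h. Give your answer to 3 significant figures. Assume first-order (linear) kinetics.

21.6 h

k = ln(C₁/C₂) / (t₂ − t₁) = ln(45.2/20.3) / (31.4 − 6.47)
  = 0.8005 / 24.93 = 0.03211 h⁻¹
t½ = ln2 / k = 0.693147 / 0.03211 = 21.59 h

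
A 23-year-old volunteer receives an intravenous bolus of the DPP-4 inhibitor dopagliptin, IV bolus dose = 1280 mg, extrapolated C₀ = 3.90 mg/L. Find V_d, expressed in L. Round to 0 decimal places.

Vd = Dose / C₀ = 1280 / 3.90 = 328.2 L

328 L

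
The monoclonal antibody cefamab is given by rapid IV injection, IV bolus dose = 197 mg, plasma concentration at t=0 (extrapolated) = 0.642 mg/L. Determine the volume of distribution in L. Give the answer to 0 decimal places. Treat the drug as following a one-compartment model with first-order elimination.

Vd = Dose / C₀ = 197.0 / 0.642 = 306.9 L

307 L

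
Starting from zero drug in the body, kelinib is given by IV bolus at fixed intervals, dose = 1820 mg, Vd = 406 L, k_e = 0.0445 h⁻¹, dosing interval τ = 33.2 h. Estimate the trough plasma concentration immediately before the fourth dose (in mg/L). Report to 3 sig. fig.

1.31 mg/L

C₀ per dose = Dose / Vd = 1820 / 406 = 4.483 mg/L
Fraction remaining after one interval: r = e^(−kτ) = e^(−0.04450 × 33.2) = 0.2282
Before dose 4, 3 doses have been given (aged 1τ, 2τ, 3τ).
C_trough = C₀ × (r + r² + … + r^3) = C₀ × r(1−r^3)/(1−r)
        = 4.483 × 0.2282 × (1 − 0.01188) / (1 − 0.2282) = 1.310 mg/L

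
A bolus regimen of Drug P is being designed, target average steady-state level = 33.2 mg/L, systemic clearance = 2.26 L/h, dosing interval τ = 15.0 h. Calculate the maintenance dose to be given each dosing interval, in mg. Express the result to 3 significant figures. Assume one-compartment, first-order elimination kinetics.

1130 mg

At steady state, Dose/τ = Css × CL.
Dose = Css × CL × τ = 33.2 × 2.260 × 15.0 = 1125 mg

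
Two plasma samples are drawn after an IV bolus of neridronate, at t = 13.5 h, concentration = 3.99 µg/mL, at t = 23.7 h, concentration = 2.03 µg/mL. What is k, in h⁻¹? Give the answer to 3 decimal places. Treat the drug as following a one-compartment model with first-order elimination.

k = ln(C₁/C₂) / (t₂ − t₁) = ln(3.99/2.03) / (23.7 − 13.5)
  = 0.6758 / 10.20 = 0.06625 h⁻¹

0.066 h⁻¹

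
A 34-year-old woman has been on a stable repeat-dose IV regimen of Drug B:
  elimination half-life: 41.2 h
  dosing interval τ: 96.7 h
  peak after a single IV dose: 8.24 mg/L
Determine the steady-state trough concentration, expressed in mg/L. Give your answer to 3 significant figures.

k = ln2 / t½ = 0.693147 / 41.2 = 0.01682 h⁻¹
e^(−kτ) = e^(−0.01682 × 96.7) = 0.1966
Accumulation ratio R = 1 / (1 − e^(−kτ)) = 1 / (1 − 0.1966) = 1.245
Steady-state trough = C₀ × R × e^(−kτ) = 8.24 × 1.245 × 0.1966 = 2.017 mg/L

2.02 mg/L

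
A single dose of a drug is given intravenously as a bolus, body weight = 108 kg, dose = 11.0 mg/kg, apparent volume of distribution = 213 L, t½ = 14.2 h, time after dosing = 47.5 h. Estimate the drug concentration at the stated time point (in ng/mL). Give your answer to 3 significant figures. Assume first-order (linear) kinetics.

549 ng/mL

Total dose = 11.0 × 108 = 1188 mg
C₀ = Dose / Vd = 1188 / 213 = 5.577 mg/L
k = ln2 / t½ = 0.693147 / 14.2 = 0.04881 h⁻¹
C = C₀ · e^(−k·t) = 5.577 × e^(−0.04881 × 47.5)
  = 5.577 × 0.09842 = 0.5489 mg/L
Convert: 0.5489 mg/L × 1000 = 548.9 ng/mL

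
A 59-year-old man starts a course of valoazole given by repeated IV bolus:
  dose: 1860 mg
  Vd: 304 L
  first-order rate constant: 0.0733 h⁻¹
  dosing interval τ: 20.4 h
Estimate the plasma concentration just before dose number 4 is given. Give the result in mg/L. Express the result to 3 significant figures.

C₀ per dose = Dose / Vd = 1860 / 304 = 6.118 mg/L
Fraction remaining after one interval: r = e^(−kτ) = e^(−0.07330 × 20.4) = 0.2242
Before dose 4, 3 doses have been given (aged 1τ, 2τ, 3τ).
C_trough = C₀ × (r + r² + … + r^3) = C₀ × r(1−r^3)/(1−r)
        = 6.118 × 0.2242 × (1 − 0.01127) / (1 − 0.2242) = 1.748 mg/L

1.75 mg/L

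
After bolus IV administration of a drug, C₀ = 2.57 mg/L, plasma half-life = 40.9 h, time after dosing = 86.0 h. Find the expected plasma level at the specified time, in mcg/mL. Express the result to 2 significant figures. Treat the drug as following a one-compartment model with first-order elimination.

k = ln2 / t½ = 0.693147 / 40.9 = 0.01695 h⁻¹
C = C₀ · e^(−k·t) = 2.570 × e^(−0.01695 × 86.0)
  = 2.570 × 0.2328 = 0.5983 mg/L
(0.5983 mg/L = 0.5983 mcg/mL)

0.60 mcg/mL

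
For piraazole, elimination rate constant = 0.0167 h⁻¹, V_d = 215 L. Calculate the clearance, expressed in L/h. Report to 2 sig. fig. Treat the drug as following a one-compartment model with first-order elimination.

3.6 L/h

CL = k × Vd = 0.0167 × 215 = 3.591 L/h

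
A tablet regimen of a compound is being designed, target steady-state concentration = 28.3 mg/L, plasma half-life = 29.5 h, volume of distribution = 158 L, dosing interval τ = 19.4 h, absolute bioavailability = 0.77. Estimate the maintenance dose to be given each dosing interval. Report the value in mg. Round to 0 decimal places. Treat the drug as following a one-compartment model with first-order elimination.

2647 mg

k = ln2 / t½ = 0.693147 / 29.5 = 0.02350 h⁻¹
CL = k × Vd = 0.02350 × 158 = 3.713 L/h
At steady state, F × (Dose/τ) = Css × CL.
Dose = Css × CL × τ / F = 28.3 × 3.713 × 19.4 / 0.77 = 2647 mg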